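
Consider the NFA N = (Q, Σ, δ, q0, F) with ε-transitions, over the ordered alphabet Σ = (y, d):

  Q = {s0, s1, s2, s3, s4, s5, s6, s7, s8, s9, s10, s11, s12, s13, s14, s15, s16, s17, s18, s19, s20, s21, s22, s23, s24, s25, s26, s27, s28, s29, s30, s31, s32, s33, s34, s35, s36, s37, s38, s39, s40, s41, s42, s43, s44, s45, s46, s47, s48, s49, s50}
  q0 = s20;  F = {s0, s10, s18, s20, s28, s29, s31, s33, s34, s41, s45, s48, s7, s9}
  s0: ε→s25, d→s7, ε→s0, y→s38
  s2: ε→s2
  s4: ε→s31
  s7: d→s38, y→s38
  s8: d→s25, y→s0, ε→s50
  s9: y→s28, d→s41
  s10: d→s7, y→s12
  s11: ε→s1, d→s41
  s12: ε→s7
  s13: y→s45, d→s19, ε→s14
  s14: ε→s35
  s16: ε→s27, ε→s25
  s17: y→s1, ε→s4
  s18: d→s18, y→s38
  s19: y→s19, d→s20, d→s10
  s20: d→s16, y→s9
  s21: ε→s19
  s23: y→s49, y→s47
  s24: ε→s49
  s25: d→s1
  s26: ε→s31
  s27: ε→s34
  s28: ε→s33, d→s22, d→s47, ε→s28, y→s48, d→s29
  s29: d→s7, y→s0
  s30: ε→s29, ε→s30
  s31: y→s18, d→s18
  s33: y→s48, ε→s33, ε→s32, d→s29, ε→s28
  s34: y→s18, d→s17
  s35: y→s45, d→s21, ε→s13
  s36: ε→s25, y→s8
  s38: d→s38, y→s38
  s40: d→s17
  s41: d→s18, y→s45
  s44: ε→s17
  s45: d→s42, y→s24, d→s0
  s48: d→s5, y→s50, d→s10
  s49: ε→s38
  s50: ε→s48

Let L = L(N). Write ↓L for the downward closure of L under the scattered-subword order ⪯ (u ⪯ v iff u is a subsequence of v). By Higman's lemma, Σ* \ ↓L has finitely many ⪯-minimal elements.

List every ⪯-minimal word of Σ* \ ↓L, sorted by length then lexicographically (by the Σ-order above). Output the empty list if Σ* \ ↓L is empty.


|Q|=51, |F|=14, |δ|=78 (28 ε).
min D↑ (14 st, q0=0, F={10}): 0:y→1,d→2 1:y→3,d→4 2:y→5,d→6 3:y→7,d→8 4:y→9,d→5 5:y→10,d→5 6:y→5,d→5 7:y→7,d→11 8:y→12,d→13 9:y→10,d→12 10:y→10,d→10 11:y→13,d→13 12:y→10,d→13 13:y→10,d→10 (ε-aug+det+¬).
'dyy': run [30, 23, 11, 3] end={s24,s38,s49} — reject; 3/3 single-dels accept.
'yddy': |S_i|=[30, 23, 17, 7, 1] end={s38} — reject; 4/4 del acc.
'dddy': N↓-sim [30, 23, 10, 4, 1] end={s38} — reject; 4/4 single-dels accept.
'yyddd': N↓-sim [30, 23, 20, 12, 3, 1] end={s38} — reject; 5/5 single-dels accept.
'yyydyd': |S_i|=[30, 23, 20, 12, 6, 3, 1] end={s38} rej; 6/6 deletions ∈↓L.
5 minimals (antichain).

min(Σ*\↓L) = [dyy, yddy, dddy, yyddd, yyydyd].


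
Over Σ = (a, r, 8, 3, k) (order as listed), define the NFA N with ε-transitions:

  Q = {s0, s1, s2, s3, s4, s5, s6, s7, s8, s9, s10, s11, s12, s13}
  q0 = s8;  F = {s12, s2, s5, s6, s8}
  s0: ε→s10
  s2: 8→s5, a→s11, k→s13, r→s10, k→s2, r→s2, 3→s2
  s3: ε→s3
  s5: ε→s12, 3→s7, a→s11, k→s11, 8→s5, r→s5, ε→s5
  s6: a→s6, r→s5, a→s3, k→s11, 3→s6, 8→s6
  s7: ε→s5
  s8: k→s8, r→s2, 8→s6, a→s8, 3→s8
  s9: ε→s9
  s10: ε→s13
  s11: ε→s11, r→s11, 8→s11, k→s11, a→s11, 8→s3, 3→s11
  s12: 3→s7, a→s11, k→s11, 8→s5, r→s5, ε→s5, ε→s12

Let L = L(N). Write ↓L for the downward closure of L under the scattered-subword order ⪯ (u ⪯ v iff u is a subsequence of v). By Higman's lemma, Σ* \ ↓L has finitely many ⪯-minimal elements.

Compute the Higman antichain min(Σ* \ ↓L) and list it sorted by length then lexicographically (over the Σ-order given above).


|Q|=14, |F|=5, |δ|=44 (10 ε).
min D↑ (5 st, q0=0, F={3}): 0:a→0,r→1,8→2,3→0,k→0 1:a→3,r→1,8→4,3→1,k→1 2:a→2,r→4,8→2,3→2,k→3 3:a→3,r→3,8→3,3→3,k→3 4:a→3,r→4,8→4,3→4,k→3 (ε-aug+det+¬).
'ra': run [10, 8, 2] end={s11,s3} rej; 2/2 del acc.
'8k': |S_i|=[10, 6, 2] end={s11,s3} rej; 2/2 del acc.
2 words, ⪯-incomp.

min(Σ*\↓L) = [ra, 8k].


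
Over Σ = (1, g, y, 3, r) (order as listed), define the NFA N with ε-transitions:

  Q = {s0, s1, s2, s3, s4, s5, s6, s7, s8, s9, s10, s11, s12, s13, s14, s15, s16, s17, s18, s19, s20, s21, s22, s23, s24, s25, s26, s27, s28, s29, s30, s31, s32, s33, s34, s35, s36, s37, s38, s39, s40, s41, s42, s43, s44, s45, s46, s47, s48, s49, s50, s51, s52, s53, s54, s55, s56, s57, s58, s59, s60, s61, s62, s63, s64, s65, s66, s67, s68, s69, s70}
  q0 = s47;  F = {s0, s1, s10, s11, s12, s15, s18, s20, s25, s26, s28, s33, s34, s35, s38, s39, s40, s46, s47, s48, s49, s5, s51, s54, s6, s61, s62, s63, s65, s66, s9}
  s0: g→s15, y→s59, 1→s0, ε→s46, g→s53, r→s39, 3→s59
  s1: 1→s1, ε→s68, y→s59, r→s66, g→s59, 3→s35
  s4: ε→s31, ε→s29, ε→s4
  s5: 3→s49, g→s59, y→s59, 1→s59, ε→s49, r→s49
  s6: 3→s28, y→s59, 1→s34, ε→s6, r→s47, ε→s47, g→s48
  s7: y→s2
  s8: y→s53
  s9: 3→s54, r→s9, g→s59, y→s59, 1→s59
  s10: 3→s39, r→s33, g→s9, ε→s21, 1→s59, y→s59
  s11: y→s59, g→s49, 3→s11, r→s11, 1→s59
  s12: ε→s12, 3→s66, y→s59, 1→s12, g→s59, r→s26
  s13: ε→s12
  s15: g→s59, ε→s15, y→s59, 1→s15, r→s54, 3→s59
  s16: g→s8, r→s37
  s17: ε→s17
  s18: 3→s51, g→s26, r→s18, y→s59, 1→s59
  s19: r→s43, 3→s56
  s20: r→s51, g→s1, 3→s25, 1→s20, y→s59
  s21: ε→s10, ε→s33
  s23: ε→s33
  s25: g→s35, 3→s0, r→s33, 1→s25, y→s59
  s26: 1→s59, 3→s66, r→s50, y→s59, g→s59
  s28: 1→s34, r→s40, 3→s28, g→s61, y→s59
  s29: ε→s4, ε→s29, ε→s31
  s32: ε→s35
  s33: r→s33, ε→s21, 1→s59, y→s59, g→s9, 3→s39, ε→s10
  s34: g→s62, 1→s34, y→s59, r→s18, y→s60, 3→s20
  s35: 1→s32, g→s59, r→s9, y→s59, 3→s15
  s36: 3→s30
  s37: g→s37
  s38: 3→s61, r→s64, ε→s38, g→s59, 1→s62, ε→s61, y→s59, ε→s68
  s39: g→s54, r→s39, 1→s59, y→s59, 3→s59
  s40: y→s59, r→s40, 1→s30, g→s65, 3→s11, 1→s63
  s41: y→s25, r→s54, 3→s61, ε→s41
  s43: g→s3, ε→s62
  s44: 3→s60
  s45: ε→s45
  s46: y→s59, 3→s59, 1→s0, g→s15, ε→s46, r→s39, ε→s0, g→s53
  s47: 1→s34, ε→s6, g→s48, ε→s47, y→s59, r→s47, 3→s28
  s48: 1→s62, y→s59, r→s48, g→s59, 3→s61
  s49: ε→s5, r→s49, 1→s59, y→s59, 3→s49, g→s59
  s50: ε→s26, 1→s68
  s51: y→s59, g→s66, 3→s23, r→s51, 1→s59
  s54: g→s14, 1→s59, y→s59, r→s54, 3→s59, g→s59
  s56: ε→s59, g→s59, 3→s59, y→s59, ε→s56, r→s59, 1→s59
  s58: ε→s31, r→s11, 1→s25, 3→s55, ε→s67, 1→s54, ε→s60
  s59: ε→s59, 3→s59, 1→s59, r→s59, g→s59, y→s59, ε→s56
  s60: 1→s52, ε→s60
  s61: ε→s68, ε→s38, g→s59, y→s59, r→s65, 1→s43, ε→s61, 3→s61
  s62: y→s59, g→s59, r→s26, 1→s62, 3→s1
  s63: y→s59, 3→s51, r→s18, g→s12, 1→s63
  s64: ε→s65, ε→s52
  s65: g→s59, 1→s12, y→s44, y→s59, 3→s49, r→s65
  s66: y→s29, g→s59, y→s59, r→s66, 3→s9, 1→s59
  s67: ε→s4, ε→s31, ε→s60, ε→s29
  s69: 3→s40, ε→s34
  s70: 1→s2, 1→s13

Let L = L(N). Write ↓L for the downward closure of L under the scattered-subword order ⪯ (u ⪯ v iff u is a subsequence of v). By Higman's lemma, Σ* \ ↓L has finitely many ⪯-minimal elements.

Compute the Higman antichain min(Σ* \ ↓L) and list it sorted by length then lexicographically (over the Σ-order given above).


|Q|=71, |F|=31, |δ|=246 (52 ε).
min D↑ (27 st, q0=0, F={3}): 0:1→1,g→2,y→3,3→4,r→0 1:1→1,g→5,y→3,3→6,r→7 2:1→5,g→3,y→3,3→8,r→2 3:1→3,g→3,y→3,3→3,r→3 4:1→1,g→8,y→3,3→4,r→9 5:1→5,g→3,y→3,3→10,r→11 6:1→6,g→10,y→3,3→12,r→13 7:1→3,g→11,y→3,3→13,r→7 8:1→5,g→3,y→3,3→8,r→14 9:1→15,g→14,y→3,3→16,r→9 10:1→10,g→3,y→3,3→17,r→18 11:1→3,g→3,y→3,3→18,r→11 12:1→12,g→17,y→3,3→19,r→20 13:1→3,g→18,y→3,3→20,r→13 14:1→21,g→3,y→3,3→22,r→14 15:1→15,g→21,y→3,3→13,r→7 16:1→3,g→22,y→3,3→16,r→16 17:1→17,g→3,y→3,3→23,r→24 18:1→3,g→3,y→3,3→24,r→18 19:1→19,g→23,y→3,3→3,r→25 20:1→3,g→24,y→3,3→25,r→20 21:1→21,g→3,y→3,3→18,r→11 22:1→3,g→3,y→3,3→22,r→22 23:1→23,g→3,y→3,3→3,r→26 24:1→3,g→3,y→3,3→26,r→24 25:1→3,g→26,y→3,3→3,r→25 26:1→3,g→3,y→3,3→3,r→26 [Hopcroft].
'y': run [50, 8] end={s29,s31,s4,s44,s52,s56,s59,s60} ∉↓L; 1/1 deletions ∈↓L.
'gg': |S_i|=[50, 31, 4] end={s14,s3,s56,s59} rej; 2/2 single-dels accept.
'1r1': run [50, 37, 19, 3] end={s56,s59,s68} rej; 3/3 single-dels accept.
'3r31': run [50, 47, 31, 20, 3] end={s52,s56,s59} ∉↓L; 4/4 single-dels accept.
'13333': run [50, 37, 25, 17, 9, 2] end={s56,s59} ∉↓L; 5/5 del acc.
5 minimals (antichain).

min(Σ*\↓L) = [y, gg, 1r1, 3r31, 13333].


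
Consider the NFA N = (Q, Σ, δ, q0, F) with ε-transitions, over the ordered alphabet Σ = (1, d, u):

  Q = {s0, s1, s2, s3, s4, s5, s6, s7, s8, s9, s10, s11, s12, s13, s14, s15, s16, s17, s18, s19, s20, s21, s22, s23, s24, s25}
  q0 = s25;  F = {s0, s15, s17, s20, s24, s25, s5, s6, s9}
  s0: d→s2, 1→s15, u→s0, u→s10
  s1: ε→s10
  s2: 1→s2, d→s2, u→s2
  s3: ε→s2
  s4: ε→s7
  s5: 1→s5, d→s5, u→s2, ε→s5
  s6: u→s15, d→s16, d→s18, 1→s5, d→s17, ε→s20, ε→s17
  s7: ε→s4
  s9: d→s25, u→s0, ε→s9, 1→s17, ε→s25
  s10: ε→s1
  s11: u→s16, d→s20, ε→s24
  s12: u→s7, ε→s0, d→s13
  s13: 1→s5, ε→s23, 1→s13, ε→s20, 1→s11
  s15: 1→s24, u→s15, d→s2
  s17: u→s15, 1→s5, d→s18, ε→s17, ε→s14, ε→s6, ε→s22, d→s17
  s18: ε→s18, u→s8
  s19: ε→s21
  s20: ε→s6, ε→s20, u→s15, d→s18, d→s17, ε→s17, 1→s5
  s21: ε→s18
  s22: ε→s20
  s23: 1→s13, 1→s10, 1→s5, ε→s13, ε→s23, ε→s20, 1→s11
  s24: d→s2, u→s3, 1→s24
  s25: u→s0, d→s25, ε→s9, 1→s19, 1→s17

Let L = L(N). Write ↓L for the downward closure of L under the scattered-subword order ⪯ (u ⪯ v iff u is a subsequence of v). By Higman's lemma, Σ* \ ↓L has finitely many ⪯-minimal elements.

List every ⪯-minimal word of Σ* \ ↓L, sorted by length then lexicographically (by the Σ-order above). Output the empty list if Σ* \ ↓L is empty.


|Q|=26, |F|=9, |δ|=77 (29 ε).
min D↑ (7 st, q0=0, F={5}): 0:1→1,d→0,u→2 1:1→3,d→1,u→4 2:1→4,d→5,u→2 3:1→3,d→3,u→5 4:1→6,d→5,u→4 5:1→5,d→5,u→5 6:1→6,d→5,u→5 (ε-aug+det+¬).
'ud': run [20, 8, 1] end={s2} — reject; 2/2 deletions ∈↓L.
'11u': N↓-sim [20, 15, 4, 2] end={s2,s3} rej; 3/3 del acc.
2 words, ⪯-incomp.

min(Σ*\↓L) = [ud, 11u].


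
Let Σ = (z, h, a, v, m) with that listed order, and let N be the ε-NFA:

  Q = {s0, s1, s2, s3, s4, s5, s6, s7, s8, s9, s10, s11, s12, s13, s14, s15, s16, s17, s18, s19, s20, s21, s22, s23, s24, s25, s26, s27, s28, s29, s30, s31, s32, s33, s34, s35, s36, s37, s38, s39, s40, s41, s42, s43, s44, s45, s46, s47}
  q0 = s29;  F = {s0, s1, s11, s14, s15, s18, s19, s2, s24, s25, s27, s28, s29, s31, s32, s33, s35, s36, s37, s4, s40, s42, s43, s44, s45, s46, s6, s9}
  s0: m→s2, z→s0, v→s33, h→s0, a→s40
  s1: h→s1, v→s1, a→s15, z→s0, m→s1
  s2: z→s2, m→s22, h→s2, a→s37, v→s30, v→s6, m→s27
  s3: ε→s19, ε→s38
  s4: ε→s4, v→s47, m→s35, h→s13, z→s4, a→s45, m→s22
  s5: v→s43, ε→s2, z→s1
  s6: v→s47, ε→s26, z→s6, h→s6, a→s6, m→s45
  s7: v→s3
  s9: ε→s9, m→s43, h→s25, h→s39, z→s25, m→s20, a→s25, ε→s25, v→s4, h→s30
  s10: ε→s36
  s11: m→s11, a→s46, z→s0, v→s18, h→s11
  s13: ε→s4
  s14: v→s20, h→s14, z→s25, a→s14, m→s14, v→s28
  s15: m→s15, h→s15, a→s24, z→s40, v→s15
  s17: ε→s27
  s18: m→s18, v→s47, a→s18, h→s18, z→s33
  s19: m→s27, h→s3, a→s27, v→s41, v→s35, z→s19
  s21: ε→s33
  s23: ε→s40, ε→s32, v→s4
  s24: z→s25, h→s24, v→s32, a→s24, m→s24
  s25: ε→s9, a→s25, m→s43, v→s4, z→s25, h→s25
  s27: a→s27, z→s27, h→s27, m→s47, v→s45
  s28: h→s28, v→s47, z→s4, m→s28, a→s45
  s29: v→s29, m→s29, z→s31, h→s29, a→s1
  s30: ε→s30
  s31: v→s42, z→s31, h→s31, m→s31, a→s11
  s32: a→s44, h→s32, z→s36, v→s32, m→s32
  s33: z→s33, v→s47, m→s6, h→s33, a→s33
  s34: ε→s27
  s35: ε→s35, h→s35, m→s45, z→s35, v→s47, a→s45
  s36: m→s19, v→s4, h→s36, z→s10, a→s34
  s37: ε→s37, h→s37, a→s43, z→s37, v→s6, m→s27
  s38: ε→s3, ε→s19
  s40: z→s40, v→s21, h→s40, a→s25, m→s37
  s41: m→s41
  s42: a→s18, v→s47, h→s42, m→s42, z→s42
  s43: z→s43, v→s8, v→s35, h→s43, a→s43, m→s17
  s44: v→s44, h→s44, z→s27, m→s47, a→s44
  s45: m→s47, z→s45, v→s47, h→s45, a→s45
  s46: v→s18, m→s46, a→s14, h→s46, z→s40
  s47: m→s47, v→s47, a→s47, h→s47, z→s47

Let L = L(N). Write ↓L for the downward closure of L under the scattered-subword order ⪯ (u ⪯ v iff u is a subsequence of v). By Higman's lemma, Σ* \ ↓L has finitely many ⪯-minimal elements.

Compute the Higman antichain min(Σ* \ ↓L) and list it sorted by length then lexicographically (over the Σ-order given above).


|Q|=48, |F|=28, |δ|=179 (20 ε).
min D↑ (28 st, q0=0, F={9}): 0:z→1,h→0,a→2,v→0,m→0 1:z→1,h→1,a→3,v→4,m→1 2:z→5,h→2,a→6,v→2,m→2 3:z→5,h→3,a→7,v→8,m→3 4:z→4,h→4,a→8,v→9,m→4 5:z→5,h→5,a→10,v→11,m→12 6:z→10,h→6,a→13,v→6,m→6 7:z→10,h→7,a→14,v→8,m→7 8:z→11,h→8,a→8,v→9,m→8 9:z→9,h→9,a→9,v→9,m→9 10:z→10,h→10,a→15,v→11,m→16 11:z→11,h→11,a→11,v→9,m→17 12:z→12,h→12,a→16,v→17,m→18 13:z→15,h→13,a→13,v→19,m→13 14:z→15,h→14,a→14,v→20,m→14 15:z→15,h→15,a→15,v→21,m→22 16:z→16,h→16,a→22,v→17,m→18 17:z→17,h→17,a→17,v→9,m→23 18:z→18,h→18,a→18,v→23,m→9 19:z→24,h→19,a→25,v→19,m→19 20:z→21,h→20,a→23,v→9,m→20 21:z→21,h→21,a→23,v→9,m→26 22:z→22,h→22,a→22,v→26,m→18 23:z→23,h→23,a→23,v→9,m→9 24:z→24,h→24,a→18,v→21,m→27 25:z→18,h→25,a→25,v→25,m→9 26:z→26,h→26,a→23,v→9,m→23 27:z→27,h→27,a→18,v→26,m→18 (ε-aug+det+¬).
'zvv': run [43, 37, 17, 1] end={s47} ∉↓L; 3/3 del acc.
'azmmm': N↓-sim [43, 40, 30, 18, 6, 2] end={s41,s47} ∉↓L; 5/5 single-dels accept.
'aaavam': |S_i|=[43, 40, 36, 31, 19, 5, 1] end={s47} ∉↓L; 6/6 del acc.
3 minimals (antichain).

Antichain: [zvv, azmmm, aaavam].


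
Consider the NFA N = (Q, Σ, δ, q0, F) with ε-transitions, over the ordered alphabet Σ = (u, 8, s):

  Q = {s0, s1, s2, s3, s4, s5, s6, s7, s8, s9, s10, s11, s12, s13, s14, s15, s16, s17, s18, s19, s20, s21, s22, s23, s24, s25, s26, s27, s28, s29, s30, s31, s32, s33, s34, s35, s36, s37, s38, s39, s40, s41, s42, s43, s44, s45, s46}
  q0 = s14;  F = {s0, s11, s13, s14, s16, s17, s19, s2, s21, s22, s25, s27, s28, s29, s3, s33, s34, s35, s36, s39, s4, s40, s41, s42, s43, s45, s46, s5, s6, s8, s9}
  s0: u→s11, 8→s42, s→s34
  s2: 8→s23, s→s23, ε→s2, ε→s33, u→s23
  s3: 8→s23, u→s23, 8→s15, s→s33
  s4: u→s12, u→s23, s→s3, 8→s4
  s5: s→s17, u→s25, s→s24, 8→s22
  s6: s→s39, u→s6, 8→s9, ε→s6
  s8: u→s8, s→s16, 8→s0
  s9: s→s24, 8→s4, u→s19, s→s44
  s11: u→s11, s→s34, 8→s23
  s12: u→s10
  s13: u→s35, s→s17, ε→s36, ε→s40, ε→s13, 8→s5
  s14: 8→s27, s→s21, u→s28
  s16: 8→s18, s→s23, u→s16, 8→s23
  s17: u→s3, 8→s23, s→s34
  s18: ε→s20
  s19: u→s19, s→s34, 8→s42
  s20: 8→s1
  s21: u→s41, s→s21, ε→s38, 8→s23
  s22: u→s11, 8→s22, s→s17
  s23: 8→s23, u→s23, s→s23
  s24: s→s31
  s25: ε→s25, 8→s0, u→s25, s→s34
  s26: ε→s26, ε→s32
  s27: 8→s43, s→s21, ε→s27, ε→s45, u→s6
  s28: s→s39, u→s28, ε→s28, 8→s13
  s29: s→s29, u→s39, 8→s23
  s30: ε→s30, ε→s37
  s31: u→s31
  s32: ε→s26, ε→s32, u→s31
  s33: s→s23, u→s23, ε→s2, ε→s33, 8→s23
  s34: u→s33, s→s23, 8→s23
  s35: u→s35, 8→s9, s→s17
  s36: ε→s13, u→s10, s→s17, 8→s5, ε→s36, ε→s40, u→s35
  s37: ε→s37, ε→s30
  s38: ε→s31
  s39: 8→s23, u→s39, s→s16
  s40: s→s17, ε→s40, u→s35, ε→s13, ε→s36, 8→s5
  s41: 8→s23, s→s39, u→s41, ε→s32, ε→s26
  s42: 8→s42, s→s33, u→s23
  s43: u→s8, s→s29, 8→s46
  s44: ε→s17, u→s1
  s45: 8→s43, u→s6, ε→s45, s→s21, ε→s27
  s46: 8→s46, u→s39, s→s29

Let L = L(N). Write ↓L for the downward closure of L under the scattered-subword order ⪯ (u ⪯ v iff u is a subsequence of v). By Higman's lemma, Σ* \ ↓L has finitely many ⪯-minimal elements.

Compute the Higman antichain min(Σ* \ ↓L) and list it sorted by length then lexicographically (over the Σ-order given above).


|Q|=47, |F|=31, |δ|=142 (34 ε).
min D↑ (28 st, q0=0, F={9}): 0:u→1,8→2,s→3 1:u→1,8→4,s→5 2:u→6,8→7,s→3 3:u→8,8→9,s→3 4:u→10,8→11,s→12 5:u→5,8→9,s→13 6:u→6,8→14,s→5 7:u→15,8→16,s→17 8:u→8,8→9,s→5 9:u→9,8→9,s→9 10:u→10,8→14,s→12 11:u→18,8→19,s→12 12:u→20,8→9,s→21 13:u→13,8→9,s→9 14:u→22,8→23,s→12 15:u→15,8→24,s→13 16:u→5,8→16,s→17 17:u→5,8→9,s→17 18:u→18,8→24,s→21 19:u→25,8→19,s→12 20:u→9,8→9,s→26 21:u→26,8→9,s→9 22:u→22,8→27,s→21 23:u→9,8→23,s→20 24:u→25,8→27,s→21 25:u→25,8→9,s→21 26:u→9,8→9,s→9 27:u→9,8→27,s→26 (ε-aug+det+¬).
's8': run [44, 21, 5] end={s1,s15,s18,s20,s23} ∉↓L; 2/2 deletions ∈↓L.
'usss': N↓-sim [44, 36, 15, 9, 1] end={s23} rej; 4/4 single-dels accept.
'u8suu': |S_i|=[44, 36, 28, 11, 7, 2] end={s23,s31} ∉↓L; 5/5 deletions ∈↓L.
'8u88u': run [44, 42, 30, 21, 10, 3] end={s10,s12,s23} rej; 5/5 deletions ∈↓L.
'88uss': N↓-sim [44, 42, 30, 20, 8, 1] end={s23} ∉↓L; 5/5 del acc.
'888u8': run [44, 42, 30, 21, 14, 5] end={s1,s15,s18,s20,s23} ∉↓L; 5/5 single-dels accept.
6 words, ⪯-incomp.

A = [s8, usss, u8suu, 8u88u, 88uss, 888u8].


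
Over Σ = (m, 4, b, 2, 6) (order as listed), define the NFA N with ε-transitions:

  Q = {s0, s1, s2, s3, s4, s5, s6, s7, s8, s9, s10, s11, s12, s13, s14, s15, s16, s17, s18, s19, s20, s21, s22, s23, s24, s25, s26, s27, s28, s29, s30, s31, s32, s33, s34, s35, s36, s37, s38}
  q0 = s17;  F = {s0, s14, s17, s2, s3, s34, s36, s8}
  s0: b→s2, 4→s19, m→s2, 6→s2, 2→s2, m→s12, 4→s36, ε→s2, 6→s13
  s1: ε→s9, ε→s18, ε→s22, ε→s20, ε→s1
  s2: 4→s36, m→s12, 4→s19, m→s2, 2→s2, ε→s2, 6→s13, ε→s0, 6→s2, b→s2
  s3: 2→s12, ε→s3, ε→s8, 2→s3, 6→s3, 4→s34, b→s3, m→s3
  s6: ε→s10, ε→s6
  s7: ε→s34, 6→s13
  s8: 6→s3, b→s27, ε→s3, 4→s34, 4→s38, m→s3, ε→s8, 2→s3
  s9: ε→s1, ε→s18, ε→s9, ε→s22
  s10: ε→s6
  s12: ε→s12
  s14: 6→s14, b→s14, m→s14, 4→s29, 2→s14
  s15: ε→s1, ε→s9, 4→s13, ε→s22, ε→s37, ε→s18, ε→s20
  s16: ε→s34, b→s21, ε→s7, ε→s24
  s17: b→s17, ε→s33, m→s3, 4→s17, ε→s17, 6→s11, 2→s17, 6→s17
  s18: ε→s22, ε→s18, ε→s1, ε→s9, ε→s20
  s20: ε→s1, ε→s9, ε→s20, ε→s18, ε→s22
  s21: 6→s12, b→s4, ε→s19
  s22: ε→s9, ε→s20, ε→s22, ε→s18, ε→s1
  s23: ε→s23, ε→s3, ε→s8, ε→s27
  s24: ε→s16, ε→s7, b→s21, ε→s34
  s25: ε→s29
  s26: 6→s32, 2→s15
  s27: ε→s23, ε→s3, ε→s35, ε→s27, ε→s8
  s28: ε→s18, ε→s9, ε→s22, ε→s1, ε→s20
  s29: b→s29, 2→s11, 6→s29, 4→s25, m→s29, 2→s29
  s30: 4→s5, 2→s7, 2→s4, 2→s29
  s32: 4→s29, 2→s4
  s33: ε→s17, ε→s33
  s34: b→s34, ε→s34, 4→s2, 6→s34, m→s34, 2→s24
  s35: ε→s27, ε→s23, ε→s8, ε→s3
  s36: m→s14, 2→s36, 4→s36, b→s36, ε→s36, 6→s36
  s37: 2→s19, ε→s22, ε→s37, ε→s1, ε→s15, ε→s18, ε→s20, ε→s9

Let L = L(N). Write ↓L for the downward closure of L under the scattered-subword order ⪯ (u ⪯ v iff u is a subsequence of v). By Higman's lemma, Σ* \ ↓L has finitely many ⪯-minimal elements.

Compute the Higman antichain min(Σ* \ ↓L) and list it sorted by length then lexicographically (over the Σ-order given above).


|Q|=39, |F|=8, |δ|=151 (81 ε).
min D↑ (7 st, q0=0, F={6}): 0:m→1,4→0,b→0,2→0,6→0 1:m→1,4→2,b→1,2→1,6→1 2:m→2,4→3,b→2,2→2,6→2 3:m→3,4→4,b→3,2→3,6→3 4:m→5,4→4,b→4,2→4,6→4 5:m→5,4→6,b→5,2→5,6→5 6:m→6,4→6,b→6,2→6,6→6 (ε-aug+det+¬).
'm444m4': N↓-sim [24, 22, 17, 10, 6, 4, 3] end={s11,s25,s29} — reject; 6/6 del acc.
1 obstructions.

Antichain: [m444m4].


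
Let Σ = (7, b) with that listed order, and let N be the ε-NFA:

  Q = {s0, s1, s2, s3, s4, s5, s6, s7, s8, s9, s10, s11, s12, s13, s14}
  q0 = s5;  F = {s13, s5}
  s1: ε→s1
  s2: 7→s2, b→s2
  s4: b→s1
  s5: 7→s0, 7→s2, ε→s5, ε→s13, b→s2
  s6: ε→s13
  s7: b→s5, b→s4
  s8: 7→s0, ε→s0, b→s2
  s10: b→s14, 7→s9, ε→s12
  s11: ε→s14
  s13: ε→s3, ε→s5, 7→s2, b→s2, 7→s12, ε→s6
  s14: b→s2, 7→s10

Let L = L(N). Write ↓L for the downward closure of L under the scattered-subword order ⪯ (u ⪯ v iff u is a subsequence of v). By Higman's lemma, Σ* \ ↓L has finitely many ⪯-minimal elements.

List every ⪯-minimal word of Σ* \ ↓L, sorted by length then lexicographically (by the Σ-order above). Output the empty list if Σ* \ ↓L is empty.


|Q|=15, |F|=2, |δ|=27 (10 ε).
min D↑ (2 st, q0=0, F={1}): 0:7→1,b→1 1:7→1,b→1.
'7': N↓-sim [7, 3] end={s0,s12,s2} ∉↓L; 1/1 deletions ∈↓L.
'b': run [7, 1] end={s2} rej; 1/1 del acc.
2 words, ⪯-incomp.

Antichain: [7, b].


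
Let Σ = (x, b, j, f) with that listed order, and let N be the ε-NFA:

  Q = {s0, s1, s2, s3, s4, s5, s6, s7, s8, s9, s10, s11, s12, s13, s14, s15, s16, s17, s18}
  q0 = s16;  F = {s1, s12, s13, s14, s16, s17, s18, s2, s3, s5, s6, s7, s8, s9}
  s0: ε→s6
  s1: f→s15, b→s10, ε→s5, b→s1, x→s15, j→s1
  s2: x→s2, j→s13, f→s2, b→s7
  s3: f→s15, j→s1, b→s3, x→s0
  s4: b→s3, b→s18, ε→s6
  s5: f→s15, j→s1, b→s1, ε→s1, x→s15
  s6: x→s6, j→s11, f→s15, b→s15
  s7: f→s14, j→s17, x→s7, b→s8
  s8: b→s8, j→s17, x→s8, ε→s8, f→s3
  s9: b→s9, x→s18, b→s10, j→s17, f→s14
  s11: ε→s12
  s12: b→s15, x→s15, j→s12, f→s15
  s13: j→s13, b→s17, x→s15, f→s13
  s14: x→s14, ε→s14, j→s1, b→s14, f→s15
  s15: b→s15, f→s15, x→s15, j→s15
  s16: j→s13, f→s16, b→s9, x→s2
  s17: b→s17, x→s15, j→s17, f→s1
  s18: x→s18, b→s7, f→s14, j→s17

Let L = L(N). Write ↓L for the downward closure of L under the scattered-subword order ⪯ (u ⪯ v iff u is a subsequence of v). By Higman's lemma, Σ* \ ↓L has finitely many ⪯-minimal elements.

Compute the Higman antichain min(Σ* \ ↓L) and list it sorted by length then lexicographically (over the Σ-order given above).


A = [jx, bff, xbbfxb].

|Q|=19, |F|=14, |δ|=71 (7 ε).
min D↑ (14 st, q0=0, F={8}): 0:x→1,b→2,j→3,f→0 1:x→1,b→4,j→3,f→1 2:x→5,b→2,j→6,f→7 3:x→8,b→6,j→3,f→3 4:x→4,b→9,j→6,f→7 5:x→5,b→4,j→6,f→7 6:x→8,b→6,j→6,f→10 7:x→7,b→7,j→10,f→8 8:x→8,b→8,j→8,f→8 9:x→9,b→9,j→6,f→11 10:x→8,b→10,j→10,f→8 11:x→12,b→11,j→10,f→8 12:x→12,b→8,j→13,f→8 13:x→8,b→8,j→13,f→8 [Hopcroft].
'jx': run [18, 8, 1] end={s15} rej; 2/2 single-dels accept.
'bff': |S_i|=[18, 15, 10, 1] end={s15} rej; 3/3 single-dels accept.
'xbbfxb': |S_i|=[18, 16, 13, 12, 9, 5, 1] end={s15} — reject; 6/6 del acc.
3 obstructions.


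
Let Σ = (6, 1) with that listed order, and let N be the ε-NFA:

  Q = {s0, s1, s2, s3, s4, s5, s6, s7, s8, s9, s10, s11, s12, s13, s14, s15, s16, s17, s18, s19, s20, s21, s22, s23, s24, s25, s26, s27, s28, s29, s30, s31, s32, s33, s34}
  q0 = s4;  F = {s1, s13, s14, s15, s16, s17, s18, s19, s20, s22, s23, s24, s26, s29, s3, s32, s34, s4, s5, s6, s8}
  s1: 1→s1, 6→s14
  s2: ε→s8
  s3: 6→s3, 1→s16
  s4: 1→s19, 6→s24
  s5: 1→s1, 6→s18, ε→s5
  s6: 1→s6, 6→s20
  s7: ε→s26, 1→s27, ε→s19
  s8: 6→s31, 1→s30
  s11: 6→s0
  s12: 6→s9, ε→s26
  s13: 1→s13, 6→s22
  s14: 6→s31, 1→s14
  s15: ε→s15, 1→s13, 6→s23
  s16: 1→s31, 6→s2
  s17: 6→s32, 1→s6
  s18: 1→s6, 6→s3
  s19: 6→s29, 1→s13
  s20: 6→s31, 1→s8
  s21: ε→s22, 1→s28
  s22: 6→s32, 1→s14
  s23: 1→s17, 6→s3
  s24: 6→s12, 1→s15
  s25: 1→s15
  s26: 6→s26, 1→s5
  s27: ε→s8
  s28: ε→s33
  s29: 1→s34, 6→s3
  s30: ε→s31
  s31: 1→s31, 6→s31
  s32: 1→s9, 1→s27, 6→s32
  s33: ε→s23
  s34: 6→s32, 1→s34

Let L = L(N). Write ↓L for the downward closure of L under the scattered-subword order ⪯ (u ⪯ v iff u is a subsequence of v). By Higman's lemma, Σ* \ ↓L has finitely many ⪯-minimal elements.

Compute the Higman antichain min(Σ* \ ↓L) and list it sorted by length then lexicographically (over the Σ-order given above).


|Q|=35, |F|=21, |δ|=61 (11 ε).
min D↑ (22 st, q0=0, F={20}): 0:6→1,1→2 1:6→3,1→4 2:6→5,1→6 3:6→3,1→7 4:6→8,1→6 5:6→9,1→10 6:6→11,1→6 7:6→12,1→13 8:6→9,1→14 9:6→9,1→15 10:6→16,1→10 11:6→16,1→17 12:6→9,1→18 13:6→17,1→13 14:6→16,1→18 15:6→19,1→20 16:6→16,1→19 17:6→20,1→17 18:6→21,1→18 19:6→20,1→20 20:6→20,1→20 21:6→20,1→19.
'16611': N↓-sim [27, 23, 18, 10, 7, 2] end={s30,s31} — reject; 5/5 del acc.
'11616': N↓-sim [27, 23, 16, 10, 6, 1] end={s31} ∉↓L; 5/5 deletions ∈↓L.
'661166': run [27, 25, 20, 16, 11, 6, 1] end={s31} ∉↓L; 6/6 deletions ∈↓L.
'166166': |S_i|=[27, 23, 18, 10, 7, 4, 1] end={s31} rej; 6/6 single-dels accept.
4 words, ⪯-incomp.

Antichain: [16611, 11616, 661166, 166166].


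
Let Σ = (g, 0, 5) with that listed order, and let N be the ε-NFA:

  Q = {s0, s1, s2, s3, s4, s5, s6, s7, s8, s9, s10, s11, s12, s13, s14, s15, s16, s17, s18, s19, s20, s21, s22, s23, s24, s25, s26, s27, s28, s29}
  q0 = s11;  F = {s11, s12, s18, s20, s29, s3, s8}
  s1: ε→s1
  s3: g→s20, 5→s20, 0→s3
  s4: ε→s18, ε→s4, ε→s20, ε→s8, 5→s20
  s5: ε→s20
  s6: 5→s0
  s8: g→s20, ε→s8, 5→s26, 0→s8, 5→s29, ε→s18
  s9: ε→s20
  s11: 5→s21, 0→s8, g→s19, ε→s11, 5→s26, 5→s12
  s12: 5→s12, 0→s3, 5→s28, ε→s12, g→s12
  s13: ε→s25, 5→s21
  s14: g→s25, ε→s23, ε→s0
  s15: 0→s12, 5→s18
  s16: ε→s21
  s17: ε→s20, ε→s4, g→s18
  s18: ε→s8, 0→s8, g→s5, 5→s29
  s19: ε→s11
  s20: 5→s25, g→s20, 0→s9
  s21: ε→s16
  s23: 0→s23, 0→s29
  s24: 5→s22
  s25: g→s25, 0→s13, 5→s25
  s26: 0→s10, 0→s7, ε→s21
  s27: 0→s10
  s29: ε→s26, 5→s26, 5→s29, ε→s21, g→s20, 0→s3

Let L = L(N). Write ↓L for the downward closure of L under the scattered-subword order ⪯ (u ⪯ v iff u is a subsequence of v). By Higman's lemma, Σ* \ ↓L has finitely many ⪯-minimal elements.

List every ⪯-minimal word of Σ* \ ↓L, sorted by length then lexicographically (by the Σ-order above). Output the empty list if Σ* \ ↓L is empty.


min(Σ*\↓L) = [0g5, 5055].

|Q|=30, |F|=7, |δ|=65 (23 ε).
min D↑ (7 st, q0=0, F={6}): 0:g→0,0→1,5→2 1:g→3,0→1,5→4 2:g→2,0→5,5→2 3:g→3,0→3,5→6 4:g→3,0→5,5→4 5:g→3,0→5,5→3 6:g→6,0→6,5→6.
'0g5': |S_i|=[18, 14, 7, 4] end={s13,s16,s21,s25} rej; 3/3 del acc.
'5055': |S_i|=[18, 13, 9, 6, 4] end={s13,s16,s21,s25} ∉↓L; 4/4 del acc.
2 obstructions.


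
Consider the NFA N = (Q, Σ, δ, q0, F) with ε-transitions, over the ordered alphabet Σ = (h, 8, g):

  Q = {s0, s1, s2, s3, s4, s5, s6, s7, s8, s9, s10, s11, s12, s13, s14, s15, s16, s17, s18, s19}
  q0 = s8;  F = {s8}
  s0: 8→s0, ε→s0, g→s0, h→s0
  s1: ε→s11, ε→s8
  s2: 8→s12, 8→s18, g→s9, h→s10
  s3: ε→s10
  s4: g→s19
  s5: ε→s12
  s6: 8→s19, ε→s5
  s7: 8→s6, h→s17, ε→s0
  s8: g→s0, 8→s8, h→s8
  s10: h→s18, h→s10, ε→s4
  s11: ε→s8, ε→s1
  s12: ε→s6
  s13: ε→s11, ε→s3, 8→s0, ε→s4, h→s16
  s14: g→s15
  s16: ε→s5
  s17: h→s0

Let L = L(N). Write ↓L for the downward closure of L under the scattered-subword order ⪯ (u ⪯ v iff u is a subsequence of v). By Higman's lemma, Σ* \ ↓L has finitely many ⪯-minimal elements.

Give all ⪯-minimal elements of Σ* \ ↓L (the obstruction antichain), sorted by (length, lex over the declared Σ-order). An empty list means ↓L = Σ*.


|Q|=20, |F|=1, |δ|=35 (15 ε).
min D↑ (2 st, q0=0, F={1}): 0:h→0,8→0,g→1 1:h→1,8→1,g→1 (ε-aug+det+¬).
'g': |S_i|=[2, 1] end={s0} — reject; 1/1 del acc.
1 minimals (antichain).

Antichain: [g].


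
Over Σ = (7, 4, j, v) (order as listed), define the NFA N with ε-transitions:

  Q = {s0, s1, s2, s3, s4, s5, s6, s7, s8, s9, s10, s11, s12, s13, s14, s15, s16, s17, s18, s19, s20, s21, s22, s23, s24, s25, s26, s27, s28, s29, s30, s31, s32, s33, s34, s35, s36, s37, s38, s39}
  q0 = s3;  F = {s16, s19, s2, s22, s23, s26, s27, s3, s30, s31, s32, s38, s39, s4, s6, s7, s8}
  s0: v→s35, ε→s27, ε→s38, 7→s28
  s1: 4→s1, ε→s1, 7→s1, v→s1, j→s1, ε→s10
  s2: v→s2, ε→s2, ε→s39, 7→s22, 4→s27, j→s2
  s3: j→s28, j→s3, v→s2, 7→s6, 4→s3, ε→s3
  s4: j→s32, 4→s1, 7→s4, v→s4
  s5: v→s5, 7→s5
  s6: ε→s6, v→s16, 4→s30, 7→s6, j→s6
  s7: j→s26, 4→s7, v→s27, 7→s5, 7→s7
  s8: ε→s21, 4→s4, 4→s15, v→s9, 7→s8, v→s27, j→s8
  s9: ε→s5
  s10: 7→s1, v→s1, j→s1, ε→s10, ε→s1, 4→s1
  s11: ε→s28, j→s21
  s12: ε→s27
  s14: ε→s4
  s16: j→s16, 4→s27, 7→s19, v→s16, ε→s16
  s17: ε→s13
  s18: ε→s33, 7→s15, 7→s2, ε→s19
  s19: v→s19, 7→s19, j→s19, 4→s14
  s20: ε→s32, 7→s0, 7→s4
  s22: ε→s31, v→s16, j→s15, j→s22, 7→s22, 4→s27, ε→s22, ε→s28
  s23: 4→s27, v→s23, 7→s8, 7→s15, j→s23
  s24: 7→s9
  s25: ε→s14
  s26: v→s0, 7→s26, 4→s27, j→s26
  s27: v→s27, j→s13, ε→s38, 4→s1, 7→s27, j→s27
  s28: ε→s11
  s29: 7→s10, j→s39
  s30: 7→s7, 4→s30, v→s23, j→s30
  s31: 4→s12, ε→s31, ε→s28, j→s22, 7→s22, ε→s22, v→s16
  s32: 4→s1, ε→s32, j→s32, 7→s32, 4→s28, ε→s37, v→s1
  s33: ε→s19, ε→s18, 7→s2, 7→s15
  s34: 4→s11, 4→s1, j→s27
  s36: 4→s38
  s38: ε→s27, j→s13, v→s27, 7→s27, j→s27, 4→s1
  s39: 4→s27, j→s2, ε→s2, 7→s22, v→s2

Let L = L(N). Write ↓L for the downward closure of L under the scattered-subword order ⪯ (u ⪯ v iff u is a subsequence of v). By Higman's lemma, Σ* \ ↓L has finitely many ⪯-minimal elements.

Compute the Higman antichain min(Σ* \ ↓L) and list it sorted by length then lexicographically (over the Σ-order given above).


Antichain: [v44, 747v4, 747j44, 7v74jv].

|Q|=40, |F|=17, |δ|=138 (35 ε).
min D↑ (15 st, q0=0, F={10}): 0:7→1,4→0,j→0,v→2 1:7→1,4→3,j→1,v→4 2:7→5,4→6,j→2,v→2 3:7→7,4→3,j→3,v→8 4:7→9,4→6,j→4,v→4 5:7→5,4→6,j→5,v→4 6:7→6,4→10,j→6,v→6 7:7→7,4→7,j→11,v→6 8:7→12,4→6,j→8,v→8 9:7→9,4→13,j→9,v→9 10:7→10,4→10,j→10,v→10 11:7→11,4→6,j→11,v→6 12:7→12,4→13,j→12,v→6 13:7→13,4→10,j→14,v→13 14:7→14,4→10,j→14,v→10 (ε-aug+det+¬).
'v44': |S_i|=[31, 26, 14, 5] end={s1,s10,s11,s21,s28} ∉↓L; 3/3 single-dels accept.
'747v4': |S_i|=[31, 28, 23, 19, 15, 5] end={s1,s10,s11,s21,s28} rej; 5/5 single-dels accept.
'747j44': |S_i|=[31, 28, 23, 19, 18, 12, 5] end={s1,s10,s11,s21,s28} — reject; 6/6 single-dels accept.
'7v74jv': |S_i|=[31, 28, 21, 17, 10, 7, 2] end={s1,s10} — reject; 6/6 del acc.
4 words, ⪯-incomp.


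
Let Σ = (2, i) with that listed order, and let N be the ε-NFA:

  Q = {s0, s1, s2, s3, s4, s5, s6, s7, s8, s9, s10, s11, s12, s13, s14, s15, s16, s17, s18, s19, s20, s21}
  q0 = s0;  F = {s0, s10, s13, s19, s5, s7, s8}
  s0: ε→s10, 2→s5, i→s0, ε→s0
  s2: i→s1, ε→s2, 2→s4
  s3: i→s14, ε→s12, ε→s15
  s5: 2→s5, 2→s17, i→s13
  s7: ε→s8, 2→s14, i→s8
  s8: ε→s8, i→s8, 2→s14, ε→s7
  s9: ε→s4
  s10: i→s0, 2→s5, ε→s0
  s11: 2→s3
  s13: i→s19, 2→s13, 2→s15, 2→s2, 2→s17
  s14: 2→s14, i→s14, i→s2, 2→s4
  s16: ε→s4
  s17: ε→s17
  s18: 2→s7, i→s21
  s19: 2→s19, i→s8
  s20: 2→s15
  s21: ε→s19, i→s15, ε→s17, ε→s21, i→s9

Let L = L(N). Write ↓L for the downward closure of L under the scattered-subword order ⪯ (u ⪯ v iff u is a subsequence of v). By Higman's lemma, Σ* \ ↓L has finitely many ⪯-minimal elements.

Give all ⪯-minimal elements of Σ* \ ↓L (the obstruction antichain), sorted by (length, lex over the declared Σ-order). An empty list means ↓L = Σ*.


min(Σ*\↓L) = [2iii2].

|Q|=22, |F|=7, |δ|=46 (15 ε).
min D↑ (6 st, q0=0, F={5}): 0:2→1,i→0 1:2→1,i→2 2:2→2,i→3 3:2→3,i→4 4:2→5,i→4 5:2→5,i→5.
'2iii2': |S_i|=[13, 11, 10, 7, 6, 4] end={s1,s14,s2,s4} ∉↓L; 5/5 del acc.
1 words, ⪯-incomp.


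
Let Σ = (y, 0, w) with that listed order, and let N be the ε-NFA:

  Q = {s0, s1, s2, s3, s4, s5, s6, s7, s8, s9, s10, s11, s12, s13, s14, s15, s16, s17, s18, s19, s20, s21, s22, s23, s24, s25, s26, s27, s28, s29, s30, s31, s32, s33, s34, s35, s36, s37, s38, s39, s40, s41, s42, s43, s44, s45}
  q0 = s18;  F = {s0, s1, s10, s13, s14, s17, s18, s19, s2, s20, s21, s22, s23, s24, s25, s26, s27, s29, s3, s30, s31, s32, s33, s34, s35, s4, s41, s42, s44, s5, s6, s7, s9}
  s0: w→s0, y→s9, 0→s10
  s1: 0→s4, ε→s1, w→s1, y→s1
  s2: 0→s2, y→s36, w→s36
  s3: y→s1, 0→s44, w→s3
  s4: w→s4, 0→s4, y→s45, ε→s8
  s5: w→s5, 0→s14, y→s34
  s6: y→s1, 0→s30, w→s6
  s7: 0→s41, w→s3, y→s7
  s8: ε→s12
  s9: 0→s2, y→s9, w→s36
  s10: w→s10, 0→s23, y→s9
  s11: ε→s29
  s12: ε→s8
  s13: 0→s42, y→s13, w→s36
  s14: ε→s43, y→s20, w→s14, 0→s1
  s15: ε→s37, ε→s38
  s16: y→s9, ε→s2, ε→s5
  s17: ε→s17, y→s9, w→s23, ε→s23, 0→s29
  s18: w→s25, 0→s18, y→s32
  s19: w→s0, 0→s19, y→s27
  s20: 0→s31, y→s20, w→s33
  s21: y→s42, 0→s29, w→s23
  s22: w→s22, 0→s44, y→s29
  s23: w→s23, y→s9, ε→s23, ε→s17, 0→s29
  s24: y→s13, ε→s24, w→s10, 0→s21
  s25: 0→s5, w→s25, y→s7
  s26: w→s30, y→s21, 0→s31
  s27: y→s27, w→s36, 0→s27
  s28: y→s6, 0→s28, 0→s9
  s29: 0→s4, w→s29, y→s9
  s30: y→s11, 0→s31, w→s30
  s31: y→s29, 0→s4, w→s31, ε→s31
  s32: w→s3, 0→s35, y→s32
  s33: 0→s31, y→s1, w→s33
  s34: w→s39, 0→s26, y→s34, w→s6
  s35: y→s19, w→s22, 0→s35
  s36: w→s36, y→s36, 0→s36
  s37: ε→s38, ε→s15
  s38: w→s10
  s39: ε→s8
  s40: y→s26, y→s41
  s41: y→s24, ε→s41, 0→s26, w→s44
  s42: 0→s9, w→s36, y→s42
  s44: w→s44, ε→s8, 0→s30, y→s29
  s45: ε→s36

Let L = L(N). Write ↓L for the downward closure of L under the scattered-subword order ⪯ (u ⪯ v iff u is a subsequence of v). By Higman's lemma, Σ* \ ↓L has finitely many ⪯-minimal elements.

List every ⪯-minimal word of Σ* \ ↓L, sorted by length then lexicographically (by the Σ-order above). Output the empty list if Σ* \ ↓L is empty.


|Q|=46, |F|=33, |δ|=132 (22 ε).
min D↑ (33 st, q0=0, F={23}): 0:y→1,0→0,w→2 1:y→1,0→3,w→4 2:y→5,0→6,w→2 3:y→7,0→3,w→8 4:y→9,0→10,w→4 5:y→5,0→11,w→4 6:y→12,0→13,w→6 7:y→14,0→7,w→15 8:y→16,0→10,w→8 9:y→9,0→17,w→9 10:y→16,0→18,w→10 11:y→19,0→20,w→10 12:y→12,0→20,w→21 13:y→22,0→9,w→13 14:y→14,0→14,w→23 15:y→24,0→25,w→15 16:y→24,0→17,w→16 17:y→23,0→17,w→17 18:y→16,0→26,w→18 19:y→27,0→28,w→25 20:y→28,0→26,w→18 21:y→9,0→18,w→21 22:y→22,0→26,w→29 23:y→23,0→23,w→23 24:y→24,0→30,w→23 25:y→24,0→31,w→25 26:y→16,0→17,w→26 27:y→27,0→32,w→23 28:y→32,0→16,w→31 29:y→9,0→26,w→29 30:y→23,0→30,w→23 31:y→24,0→16,w→31 32:y→32,0→24,w→23 (ε-aug+det+¬).
'y0yyw': run [40, 35, 26, 19, 7, 1] end={s36} — reject; 5/5 single-dels accept.
'ywy0y': run [40, 35, 22, 10, 6, 2] end={s36,s45} ∉↓L; 5/5 deletions ∈↓L.
'w0000y': |S_i|=[40, 35, 30, 21, 10, 6, 2] end={s36,s45} rej; 6/6 del acc.
3 words, ⪯-incomp.

Antichain: [y0yyw, ywy0y, w0000y].


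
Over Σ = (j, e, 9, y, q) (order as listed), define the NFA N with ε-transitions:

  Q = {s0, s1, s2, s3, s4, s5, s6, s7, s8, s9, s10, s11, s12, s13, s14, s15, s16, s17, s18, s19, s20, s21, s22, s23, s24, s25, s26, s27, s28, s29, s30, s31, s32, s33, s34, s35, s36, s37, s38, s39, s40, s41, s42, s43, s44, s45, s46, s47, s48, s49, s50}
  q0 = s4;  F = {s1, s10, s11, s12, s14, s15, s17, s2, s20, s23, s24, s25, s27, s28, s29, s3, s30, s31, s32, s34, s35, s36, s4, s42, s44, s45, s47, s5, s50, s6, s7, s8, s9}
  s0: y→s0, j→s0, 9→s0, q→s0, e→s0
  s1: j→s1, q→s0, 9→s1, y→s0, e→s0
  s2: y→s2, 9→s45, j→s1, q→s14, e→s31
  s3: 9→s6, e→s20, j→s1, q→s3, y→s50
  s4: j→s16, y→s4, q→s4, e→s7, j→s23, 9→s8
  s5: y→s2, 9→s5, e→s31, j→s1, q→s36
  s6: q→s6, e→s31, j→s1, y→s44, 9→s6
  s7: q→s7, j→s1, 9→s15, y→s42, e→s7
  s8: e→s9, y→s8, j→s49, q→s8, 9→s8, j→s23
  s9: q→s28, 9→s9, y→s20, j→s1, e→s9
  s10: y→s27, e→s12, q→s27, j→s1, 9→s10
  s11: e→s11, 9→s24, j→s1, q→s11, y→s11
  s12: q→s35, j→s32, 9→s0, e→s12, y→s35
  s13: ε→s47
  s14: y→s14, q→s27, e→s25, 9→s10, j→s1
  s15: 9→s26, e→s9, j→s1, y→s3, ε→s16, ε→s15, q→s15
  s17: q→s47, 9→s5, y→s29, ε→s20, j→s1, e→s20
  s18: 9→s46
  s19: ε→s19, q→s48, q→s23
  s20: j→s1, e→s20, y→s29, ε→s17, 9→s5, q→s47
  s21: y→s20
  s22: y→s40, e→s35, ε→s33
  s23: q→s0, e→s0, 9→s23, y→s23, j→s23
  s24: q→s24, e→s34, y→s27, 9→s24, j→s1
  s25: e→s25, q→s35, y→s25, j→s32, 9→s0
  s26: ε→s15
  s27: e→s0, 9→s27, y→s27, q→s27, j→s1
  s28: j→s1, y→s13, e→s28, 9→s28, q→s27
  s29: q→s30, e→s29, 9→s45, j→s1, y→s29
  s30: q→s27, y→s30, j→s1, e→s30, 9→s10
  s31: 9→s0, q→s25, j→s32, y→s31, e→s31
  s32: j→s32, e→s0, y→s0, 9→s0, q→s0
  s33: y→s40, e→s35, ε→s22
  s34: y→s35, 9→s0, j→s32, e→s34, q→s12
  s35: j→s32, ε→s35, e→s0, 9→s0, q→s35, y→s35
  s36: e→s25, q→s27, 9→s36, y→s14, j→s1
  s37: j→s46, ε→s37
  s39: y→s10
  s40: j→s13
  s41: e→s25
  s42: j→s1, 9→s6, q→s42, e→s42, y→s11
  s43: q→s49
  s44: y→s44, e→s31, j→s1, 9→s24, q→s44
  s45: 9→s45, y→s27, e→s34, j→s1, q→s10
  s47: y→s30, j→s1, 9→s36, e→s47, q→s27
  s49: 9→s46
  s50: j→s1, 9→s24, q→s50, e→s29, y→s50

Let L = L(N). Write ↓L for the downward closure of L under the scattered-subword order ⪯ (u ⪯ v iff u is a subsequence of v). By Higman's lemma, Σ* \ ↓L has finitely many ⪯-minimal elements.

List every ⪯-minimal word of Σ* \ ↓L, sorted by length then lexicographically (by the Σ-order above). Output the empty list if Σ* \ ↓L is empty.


Antichain: [je, jq, ejy, ey9e9, 9eqqe, eyy9ye].

|Q|=51, |F|=33, |δ|=197 (11 ε).
min D↑ (33 st, q0=0, F={4}): 0:j→1,e→2,9→3,y→0,q→0 1:j→1,e→4,9→1,y→1,q→4 2:j→5,e→2,9→6,y→7,q→2 3:j→1,e→8,9→3,y→3,q→3 4:j→4,e→4,9→4,y→4,q→4 5:j→5,e→4,9→5,y→4,q→4 6:j→5,e→8,9→6,y→9,q→6 7:j→5,e→7,9→10,y→11,q→7 8:j→5,e→8,9→8,y→12,q→13 9:j→5,e→12,9→10,y→14,q→9 10:j→5,e→15,9→10,y→16,q→10 11:j→5,e→11,9→17,y→11,q→11 12:j→5,e→12,9→18,y→19,q→20 13:j→5,e→13,9→13,y→20,q→21 14:j→5,e→19,9→17,y→14,q→14 15:j→22,e→15,9→4,y→15,q→23 16:j→5,e→15,9→17,y→16,q→16 17:j→5,e→24,9→17,y→21,q→17 18:j→5,e→15,9→18,y→25,q→26 19:j→5,e→19,9→27,y→19,q→28 20:j→5,e→20,9→26,y→28,q→21 21:j→5,e→4,9→21,y→21,q→21 22:j→22,e→4,9→4,y→4,q→4 23:j→22,e→23,9→4,y→23,q→29 24:j→22,e→24,9→4,y→29,q→30 25:j→5,e→15,9→27,y→25,q→31 26:j→5,e→23,9→26,y→31,q→21 27:j→5,e→24,9→27,y→21,q→32 28:j→5,e→28,9→32,y→28,q→21 29:j→22,e→4,9→4,y→29,q→29 30:j→22,e→30,9→4,y→29,q→29 31:j→5,e→23,9→32,y→31,q→21 32:j→5,e→30,9→32,y→21,q→21 (ε-aug+det+¬).
'je': run [39, 7, 1] end={s0} rej; 2/2 del acc.
'jq': N↓-sim [39, 7, 1] end={s0} ∉↓L; 2/2 del acc.
'ejy': N↓-sim [39, 34, 3, 1] end={s0} — reject; 3/3 del acc.
'ey9e9': N↓-sim [39, 34, 28, 18, 7, 1] end={s0} ∉↓L; 5/5 deletions ∈↓L.
'9eqqe': N↓-sim [39, 35, 23, 14, 5, 1] end={s0} rej; 5/5 single-dels accept.
'eyy9ye': N↓-sim [39, 34, 28, 19, 10, 5, 1] end={s0} — reject; 6/6 deletions ∈↓L.
6 obstructions.
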